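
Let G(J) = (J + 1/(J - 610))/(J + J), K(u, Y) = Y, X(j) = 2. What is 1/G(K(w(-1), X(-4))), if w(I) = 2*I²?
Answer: 2432/1215 ≈ 2.0016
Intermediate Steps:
G(J) = (J + 1/(-610 + J))/(2*J) (G(J) = (J + 1/(-610 + J))/((2*J)) = (J + 1/(-610 + J))*(1/(2*J)) = (J + 1/(-610 + J))/(2*J))
1/G(K(w(-1), X(-4))) = 1/((½)*(1 + 2² - 610*2)/(2*(-610 + 2))) = 1/((½)*(½)*(1 + 4 - 1220)/(-608)) = 1/((½)*(½)*(-1/608)*(-1215)) = 1/(1215/2432) = 2432/1215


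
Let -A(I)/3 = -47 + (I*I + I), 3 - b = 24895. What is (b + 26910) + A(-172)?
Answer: -86077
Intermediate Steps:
b = -24892 (b = 3 - 1*24895 = 3 - 24895 = -24892)
A(I) = 141 - 3*I - 3*I**2 (A(I) = -3*(-47 + (I*I + I)) = -3*(-47 + (I**2 + I)) = -3*(-47 + (I + I**2)) = -3*(-47 + I + I**2) = 141 - 3*I - 3*I**2)
(b + 26910) + A(-172) = (-24892 + 26910) + (141 - 3*(-172) - 3*(-172)**2) = 2018 + (141 + 516 - 3*29584) = 2018 + (141 + 516 - 88752) = 2018 - 88095 = -86077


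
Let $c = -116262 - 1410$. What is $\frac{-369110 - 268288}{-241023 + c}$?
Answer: $\frac{70822}{39855} \approx 1.777$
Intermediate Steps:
$c = -117672$
$\frac{-369110 - 268288}{-241023 + c} = \frac{-369110 - 268288}{-241023 - 117672} = - \frac{637398}{-358695} = \left(-637398\right) \left(- \frac{1}{358695}\right) = \frac{70822}{39855}$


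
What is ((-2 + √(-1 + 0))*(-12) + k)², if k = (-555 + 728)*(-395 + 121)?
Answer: 2244674740 + 1137072*I ≈ 2.2447e+9 + 1.1371e+6*I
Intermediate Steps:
k = -47402 (k = 173*(-274) = -47402)
((-2 + √(-1 + 0))*(-12) + k)² = ((-2 + √(-1 + 0))*(-12) - 47402)² = ((-2 + √(-1))*(-12) - 47402)² = ((-2 + I)*(-12) - 47402)² = ((24 - 12*I) - 47402)² = (-47378 - 12*I)²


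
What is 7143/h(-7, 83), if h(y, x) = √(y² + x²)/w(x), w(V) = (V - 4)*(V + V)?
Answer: 46836651*√6938/3469 ≈ 1.1246e+6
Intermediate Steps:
w(V) = 2*V*(-4 + V) (w(V) = (-4 + V)*(2*V) = 2*V*(-4 + V))
h(y, x) = √(x² + y²)/(2*x*(-4 + x)) (h(y, x) = √(y² + x²)/((2*x*(-4 + x))) = √(x² + y²)*(1/(2*x*(-4 + x))) = √(x² + y²)/(2*x*(-4 + x)))
7143/h(-7, 83) = 7143/(((½)*√(83² + (-7)²)/(83*(-4 + 83)))) = 7143/(((½)*(1/83)*√(6889 + 49)/79)) = 7143/(((½)*(1/83)*(1/79)*√6938)) = 7143/((√6938/13114)) = 7143*(6557*√6938/3469) = 46836651*√6938/3469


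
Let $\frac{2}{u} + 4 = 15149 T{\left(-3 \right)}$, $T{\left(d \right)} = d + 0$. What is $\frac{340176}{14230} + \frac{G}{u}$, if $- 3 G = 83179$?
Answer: $\frac{26898747527363}{42690} \approx 6.3009 \cdot 10^{8}$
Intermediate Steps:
$G = - \frac{83179}{3}$ ($G = \left(- \frac{1}{3}\right) 83179 = - \frac{83179}{3} \approx -27726.0$)
$T{\left(d \right)} = d$
$u = - \frac{2}{45451}$ ($u = \frac{2}{-4 + 15149 \left(-3\right)} = \frac{2}{-4 - 45447} = \frac{2}{-45451} = 2 \left(- \frac{1}{45451}\right) = - \frac{2}{45451} \approx -4.4003 \cdot 10^{-5}$)
$\frac{340176}{14230} + \frac{G}{u} = \frac{340176}{14230} - \frac{83179}{3 \left(- \frac{2}{45451}\right)} = 340176 \cdot \frac{1}{14230} - - \frac{3780568729}{6} = \frac{170088}{7115} + \frac{3780568729}{6} = \frac{26898747527363}{42690}$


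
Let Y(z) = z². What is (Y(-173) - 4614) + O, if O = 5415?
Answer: 30730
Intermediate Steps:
(Y(-173) - 4614) + O = ((-173)² - 4614) + 5415 = (29929 - 4614) + 5415 = 25315 + 5415 = 30730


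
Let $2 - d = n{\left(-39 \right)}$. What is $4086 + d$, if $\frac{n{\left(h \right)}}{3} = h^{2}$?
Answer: $-475$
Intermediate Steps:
$n{\left(h \right)} = 3 h^{2}$
$d = -4561$ ($d = 2 - 3 \left(-39\right)^{2} = 2 - 3 \cdot 1521 = 2 - 4563 = -4561$)
$4086 + d = 4086 - 4561 = -475$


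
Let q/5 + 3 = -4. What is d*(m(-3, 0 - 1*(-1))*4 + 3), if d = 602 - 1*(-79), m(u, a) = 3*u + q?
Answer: -117813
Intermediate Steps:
q = -35 (q = -15 + 5*(-4) = -15 - 20 = -35)
m(u, a) = -35 + 3*u (m(u, a) = 3*u - 35 = -35 + 3*u)
d = 681 (d = 602 + 79 = 681)
d*(m(-3, 0 - 1*(-1))*4 + 3) = 681*((-35 + 3*(-3))*4 + 3) = 681*((-35 - 9)*4 + 3) = 681*(-44*4 + 3) = 681*(-176 + 3) = 681*(-173) = -117813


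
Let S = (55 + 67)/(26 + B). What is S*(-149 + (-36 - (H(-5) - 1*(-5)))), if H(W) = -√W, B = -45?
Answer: 1220 - 122*I*√5/19 ≈ 1220.0 - 14.358*I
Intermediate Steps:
S = -122/19 (S = (55 + 67)/(26 - 45) = 122/(-19) = 122*(-1/19) = -122/19 ≈ -6.4211)
S*(-149 + (-36 - (H(-5) - 1*(-5)))) = -122*(-149 + (-36 - (-√(-5) - 1*(-5))))/19 = -122*(-149 + (-36 - (-I*√5 + 5)))/19 = -122*(-149 + (-36 - (5 - I*√5)))/19 = -122*(-149 + (-36 + (-5 + I*√5)))/19 = -122*(-149 + (-41 + I*√5))/19 = -122*(-190 + I*√5)/19 = 1220 - 122*I*√5/19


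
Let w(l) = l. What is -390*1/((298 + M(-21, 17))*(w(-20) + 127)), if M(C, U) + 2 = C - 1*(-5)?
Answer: -39/2996 ≈ -0.013017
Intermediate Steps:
M(C, U) = 3 + C (M(C, U) = -2 + (C - 1*(-5)) = -2 + (C + 5) = -2 + (5 + C) = 3 + C)
-390*1/((298 + M(-21, 17))*(w(-20) + 127)) = -390*1/((-20 + 127)*(298 + (3 - 21))) = -390*1/(107*(298 - 18)) = -390/(280*107) = -390/29960 = -390*1/29960 = -39/2996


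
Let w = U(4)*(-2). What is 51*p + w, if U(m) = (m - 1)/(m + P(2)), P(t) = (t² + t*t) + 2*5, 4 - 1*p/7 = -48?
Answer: 204201/11 ≈ 18564.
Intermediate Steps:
p = 364 (p = 28 - 7*(-48) = 28 + 336 = 364)
P(t) = 10 + 2*t² (P(t) = (t² + t²) + 10 = 2*t² + 10 = 10 + 2*t²)
U(m) = (-1 + m)/(18 + m) (U(m) = (m - 1)/(m + (10 + 2*2²)) = (-1 + m)/(m + (10 + 2*4)) = (-1 + m)/(m + (10 + 8)) = (-1 + m)/(m + 18) = (-1 + m)/(18 + m))
w = -3/11 (w = ((-1 + 4)/(18 + 4))*(-2) = (3/22)*(-2) = -3/11 ≈ -0.27273)
51*p + w = 51*364 - 3/11 = 18564 - 3/11 = 204201/11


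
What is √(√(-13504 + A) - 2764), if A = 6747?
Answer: √(-2764 + I*√6757) ≈ 0.7817 + 52.58*I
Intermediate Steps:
√(√(-13504 + A) - 2764) = √(√(-13504 + 6747) - 2764) = √(√(-6757) - 2764) = √(I*√6757 - 2764) = √(-2764 + I*√6757)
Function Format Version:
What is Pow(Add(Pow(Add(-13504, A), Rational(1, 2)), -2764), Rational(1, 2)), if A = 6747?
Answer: Pow(Add(-2764, Mul(I, Pow(6757, Rational(1, 2)))), Rational(1, 2)) ≈ Add(0.7817, Mul(52.580, I))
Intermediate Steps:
Pow(Add(Pow(Add(-13504, A), Rational(1, 2)), -2764), Rational(1, 2)) = Pow(Add(Pow(Add(-13504, 6747), Rational(1, 2)), -2764), Rational(1, 2)) = Pow(Add(Pow(-6757, Rational(1, 2)), -2764), Rational(1, 2)) = Pow(Add(Mul(I, Pow(6757, Rational(1, 2))), -2764), Rational(1, 2)) = Pow(Add(-2764, Mul(I, Pow(6757, Rational(1, 2)))), Rational(1, 2))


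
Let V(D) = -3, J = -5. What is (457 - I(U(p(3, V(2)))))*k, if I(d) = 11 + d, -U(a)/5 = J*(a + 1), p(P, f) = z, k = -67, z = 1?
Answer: -26532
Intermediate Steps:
p(P, f) = 1
U(a) = 25 + 25*a (U(a) = -(-25)*(a + 1) = -(-25)*(1 + a) = -5*(-5 - 5*a) = 25 + 25*a)
(457 - I(U(p(3, V(2)))))*k = (457 - (11 + (25 + 25*1)))*(-67) = (457 - (11 + (25 + 25)))*(-67) = (457 - (11 + 50))*(-67) = (457 - 1*61)*(-67) = (457 - 61)*(-67) = 396*(-67) = -26532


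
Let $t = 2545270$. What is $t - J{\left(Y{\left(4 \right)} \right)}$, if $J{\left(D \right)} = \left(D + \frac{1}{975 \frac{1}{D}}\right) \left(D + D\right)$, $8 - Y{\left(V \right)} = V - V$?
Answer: $\frac{2481513322}{975} \approx 2.5451 \cdot 10^{6}$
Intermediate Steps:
$Y{\left(V \right)} = 8$ ($Y{\left(V \right)} = 8 - \left(V - V\right) = 8 - 0 = 8 + 0 = 8$)
$J{\left(D \right)} = \frac{1952 D^{2}}{975}$ ($J{\left(D \right)} = \left(D + \frac{D}{975}\right) 2 D = \frac{976 D}{975} \cdot 2 D = \frac{1952 D^{2}}{975}$)
$t - J{\left(Y{\left(4 \right)} \right)} = 2545270 - \frac{1952 \cdot 8^{2}}{975} = 2545270 - \frac{1952}{975} \cdot 64 = 2545270 - \frac{124928}{975} = \frac{2481513322}{975}$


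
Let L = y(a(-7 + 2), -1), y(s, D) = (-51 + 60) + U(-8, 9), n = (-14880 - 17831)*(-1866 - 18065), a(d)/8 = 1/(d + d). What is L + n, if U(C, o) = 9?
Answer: 651962959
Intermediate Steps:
a(d) = 4/d (a(d) = 8/(d + d) = 8/((2*d)) = 8*(1/(2*d)) = 4/d)
n = 651962941 (n = -32711*(-19931) = 651962941)
y(s, D) = 18 (y(s, D) = (-51 + 60) + 9 = 9 + 9 = 18)
L = 18
L + n = 18 + 651962941 = 651962959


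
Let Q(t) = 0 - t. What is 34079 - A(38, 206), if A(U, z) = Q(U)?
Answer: 34117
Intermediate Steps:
Q(t) = -t
A(U, z) = -U
34079 - A(38, 206) = 34079 - (-1)*38 = 34079 - 1*(-38) = 34079 + 38 = 34117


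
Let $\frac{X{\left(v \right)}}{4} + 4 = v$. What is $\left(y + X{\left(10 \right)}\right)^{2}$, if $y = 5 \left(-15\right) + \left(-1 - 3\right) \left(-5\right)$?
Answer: $961$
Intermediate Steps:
$X{\left(v \right)} = -16 + 4 v$
$y = -55$ ($y = -75 - -20 = -75 + 20 = -55$)
$\left(y + X{\left(10 \right)}\right)^{2} = \left(-55 + \left(-16 + 4 \cdot 10\right)\right)^{2} = \left(-55 + \left(-16 + 40\right)\right)^{2} = \left(-55 + 24\right)^{2} = \left(-31\right)^{2} = 961$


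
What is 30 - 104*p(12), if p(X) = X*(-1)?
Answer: 1278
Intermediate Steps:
p(X) = -X
30 - 104*p(12) = 30 - (-104)*12 = 30 - 104*(-12) = 30 + 1248 = 1278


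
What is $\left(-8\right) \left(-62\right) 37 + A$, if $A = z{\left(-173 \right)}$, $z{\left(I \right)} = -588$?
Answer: $17764$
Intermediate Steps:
$A = -588$
$\left(-8\right) \left(-62\right) 37 + A = \left(-8\right) \left(-62\right) 37 - 588 = 496 \cdot 37 - 588 = 18352 - 588 = 17764$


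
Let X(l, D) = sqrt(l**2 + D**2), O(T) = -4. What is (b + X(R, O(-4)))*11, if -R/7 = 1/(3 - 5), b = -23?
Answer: -253 + 11*sqrt(113)/2 ≈ -194.53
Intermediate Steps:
R = 7/2 (R = -7/(3 - 5) = -7/(-2) = -7*(-1/2) = 7/2 ≈ 3.5000)
X(l, D) = sqrt(D**2 + l**2)
(b + X(R, O(-4)))*11 = (-23 + sqrt((-4)**2 + (7/2)**2))*11 = (-23 + sqrt(16 + 49/4))*11 = (-23 + sqrt(113/4))*11 = (-23 + sqrt(113)/2)*11 = -253 + 11*sqrt(113)/2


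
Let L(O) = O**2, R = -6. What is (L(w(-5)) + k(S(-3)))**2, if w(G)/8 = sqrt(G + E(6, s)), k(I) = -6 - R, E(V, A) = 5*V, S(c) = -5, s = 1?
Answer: 2560000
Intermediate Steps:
k(I) = 0 (k(I) = -6 - 1*(-6) = -6 + 6 = 0)
w(G) = 8*sqrt(30 + G) (w(G) = 8*sqrt(G + 5*6) = 8*sqrt(G + 30) = 8*sqrt(30 + G))
(L(w(-5)) + k(S(-3)))**2 = ((8*sqrt(30 - 5))**2 + 0)**2 = ((8*sqrt(25))**2 + 0)**2 = ((8*5)**2 + 0)**2 = (40**2 + 0)**2 = (1600 + 0)**2 = 1600**2 = 2560000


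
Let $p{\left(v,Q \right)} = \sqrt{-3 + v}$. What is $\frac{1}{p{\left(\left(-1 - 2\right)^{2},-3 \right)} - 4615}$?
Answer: $- \frac{4615}{21298219} - \frac{\sqrt{6}}{21298219} \approx -0.0002168$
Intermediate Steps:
$\frac{1}{p{\left(\left(-1 - 2\right)^{2},-3 \right)} - 4615} = \frac{1}{\sqrt{-3 + \left(-1 - 2\right)^{2}} - 4615} = \frac{1}{\sqrt{-3 + \left(-3\right)^{2}} - 4615} = \frac{1}{\sqrt{-3 + 9} - 4615} = \frac{1}{\sqrt{6} - 4615} = \frac{1}{-4615 + \sqrt{6}}$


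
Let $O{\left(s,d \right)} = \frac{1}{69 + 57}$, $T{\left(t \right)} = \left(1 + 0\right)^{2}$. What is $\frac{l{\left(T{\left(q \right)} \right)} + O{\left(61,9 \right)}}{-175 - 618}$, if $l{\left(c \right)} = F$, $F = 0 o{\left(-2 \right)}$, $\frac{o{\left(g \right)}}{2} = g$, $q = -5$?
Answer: $- \frac{1}{99918} \approx -1.0008 \cdot 10^{-5}$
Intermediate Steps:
$o{\left(g \right)} = 2 g$
$T{\left(t \right)} = 1$ ($T{\left(t \right)} = 1^{2} = 1$)
$F = 0$ ($F = 0 \cdot 2 \left(-2\right) = 0 \left(-4\right) = 0$)
$O{\left(s,d \right)} = \frac{1}{126}$
$l{\left(c \right)} = 0$
$\frac{l{\left(T{\left(q \right)} \right)} + O{\left(61,9 \right)}}{-175 - 618} = \frac{0 + \frac{1}{126}}{-175 - 618} = \frac{1}{126 \left(-793\right)} = \frac{1}{126} \left(- \frac{1}{793}\right) = - \frac{1}{99918}$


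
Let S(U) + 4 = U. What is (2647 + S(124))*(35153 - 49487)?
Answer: -39662178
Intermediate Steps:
S(U) = -4 + U
(2647 + S(124))*(35153 - 49487) = (2647 + (-4 + 124))*(35153 - 49487) = (2647 + 120)*(-14334) = 2767*(-14334) = -39662178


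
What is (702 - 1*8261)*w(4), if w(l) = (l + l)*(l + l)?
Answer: -483776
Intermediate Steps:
w(l) = 4*l² (w(l) = (2*l)*(2*l) = 4*l²)
(702 - 1*8261)*w(4) = (702 - 1*8261)*(4*4²) = (702 - 8261)*(4*16) = -7559*64 = -483776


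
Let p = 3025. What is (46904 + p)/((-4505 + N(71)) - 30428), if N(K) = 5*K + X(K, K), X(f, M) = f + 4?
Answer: -16643/11501 ≈ -1.4471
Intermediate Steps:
X(f, M) = 4 + f
N(K) = 4 + 6*K (N(K) = 5*K + (4 + K) = 4 + 6*K)
(46904 + p)/((-4505 + N(71)) - 30428) = (46904 + 3025)/((-4505 + (4 + 6*71)) - 30428) = 49929/((-4505 + (4 + 426)) - 30428) = 49929/((-4505 + 430) - 30428) = 49929/(-4075 - 30428) = 49929/(-34503) = 49929*(-1/34503) = -16643/11501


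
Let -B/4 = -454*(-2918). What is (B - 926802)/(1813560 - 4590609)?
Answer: 565990/252459 ≈ 2.2419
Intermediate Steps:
B = -5299088 (B = -(-1816)*(-2918) = -4*1324772 = -5299088)
(B - 926802)/(1813560 - 4590609) = (-5299088 - 926802)/(1813560 - 4590609) = -6225890/(-2777049) = -6225890*(-1/2777049) = 565990/252459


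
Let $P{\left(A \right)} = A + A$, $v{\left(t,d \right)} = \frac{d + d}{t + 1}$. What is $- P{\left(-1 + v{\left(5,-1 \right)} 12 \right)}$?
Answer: $10$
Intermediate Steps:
$v{\left(t,d \right)} = \frac{2 d}{1 + t}$
$P{\left(A \right)} = 2 A$
$- P{\left(-1 + v{\left(5,-1 \right)} 12 \right)} = - 2 \left(-1 + 2 \left(-1\right) \frac{1}{1 + 5} \cdot 12\right) = - 2 \left(-1 + 2 \left(-1\right) \frac{1}{6} \cdot 12\right) = - 2 \left(-1 - 4\right) = - 2 \left(-5\right) = \left(-1\right) \left(-10\right) = 10$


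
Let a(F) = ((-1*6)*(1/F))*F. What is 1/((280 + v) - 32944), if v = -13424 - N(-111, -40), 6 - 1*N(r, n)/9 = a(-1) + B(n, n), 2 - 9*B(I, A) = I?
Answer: -1/46154 ≈ -2.1667e-5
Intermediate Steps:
B(I, A) = 2/9 - I/9
a(F) = -6 (a(F) = (-6/F)*F = -6)
N(r, n) = 106 + n (N(r, n) = 54 - 9*(-6 + (2/9 - n/9)) = 54 - 9*(-52/9 - n/9) = 54 + (52 + n) = 106 + n)
v = -13490 (v = -13424 - (106 - 40) = -13424 - 1*66 = -13424 - 66 = -13490)
1/((280 + v) - 32944) = 1/((280 - 13490) - 32944) = 1/(-13210 - 32944) = 1/(-46154) = -1/46154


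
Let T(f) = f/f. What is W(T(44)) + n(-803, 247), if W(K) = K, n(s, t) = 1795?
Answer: 1796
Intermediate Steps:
T(f) = 1
W(T(44)) + n(-803, 247) = 1 + 1795 = 1796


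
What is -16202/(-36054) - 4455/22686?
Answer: 34489667/136320174 ≈ 0.25301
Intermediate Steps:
-16202/(-36054) - 4455/22686 = -16202*(-1/36054) - 4455*1/22686 = 8101/18027 - 1485/7562 = 34489667/136320174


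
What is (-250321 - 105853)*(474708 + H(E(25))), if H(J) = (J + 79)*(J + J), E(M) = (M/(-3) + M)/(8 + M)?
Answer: -1657420165684192/9801 ≈ -1.6911e+11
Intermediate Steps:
E(M) = 2*M/(3*(8 + M)) (E(M) = (M*(-1/3) + M)/(8 + M) = (-M/3 + M)/(8 + M) = (2*M/3)/(8 + M) = 2*M/(3*(8 + M)))
H(J) = 2*J*(79 + J) (H(J) = (79 + J)*(2*J) = 2*J*(79 + J))
(-250321 - 105853)*(474708 + H(E(25))) = (-250321 - 105853)*(474708 + 2*((2/3)*25/(8 + 25))*(79 + (2/3)*25/(8 + 25))) = -356174*(474708 + 2*((2/3)*25/33)*(79 + (2/3)*25/33)) = -356174*(474708 + 2*((2/3)*25*(1/33))*(79 + (2/3)*25*(1/33))) = -356174*(474708 + 2*(50/99)*(79 + 50/99)) = -356174*(474708 + 2*(50/99)*(7871/99)) = -356174*(474708 + 787100/9801) = -356174*4653400208/9801 = -1657420165684192/9801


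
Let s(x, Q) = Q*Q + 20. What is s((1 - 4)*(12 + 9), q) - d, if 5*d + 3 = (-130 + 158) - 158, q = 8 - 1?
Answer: 478/5 ≈ 95.600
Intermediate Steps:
q = 7
s(x, Q) = 20 + Q**2 (s(x, Q) = Q**2 + 20 = 20 + Q**2)
d = -133/5 (d = -3/5 + ((-130 + 158) - 158)/5 = -3/5 + (28 - 158)/5 = -3/5 + (1/5)*(-130) = -3/5 - 26 = -133/5 ≈ -26.600)
s((1 - 4)*(12 + 9), q) - d = (20 + 7**2) - 1*(-133/5) = (20 + 49) + 133/5 = 69 + 133/5 = 478/5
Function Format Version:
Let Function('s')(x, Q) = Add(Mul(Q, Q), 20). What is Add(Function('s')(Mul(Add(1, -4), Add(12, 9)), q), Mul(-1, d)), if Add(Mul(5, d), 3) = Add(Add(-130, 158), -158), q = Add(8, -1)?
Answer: Rational(478, 5) ≈ 95.600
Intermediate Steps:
q = 7
Function('s')(x, Q) = Add(20, Pow(Q, 2)) (Function('s')(x, Q) = Add(Pow(Q, 2), 20) = Add(20, Pow(Q, 2)))
d = Rational(-133, 5) (d = Add(Rational(-3, 5), Mul(Rational(1, 5), Add(Add(-130, 158), -158))) = Add(Rational(-3, 5), Mul(Rational(1, 5), Add(28, -158))) = Add(Rational(-3, 5), Mul(Rational(1, 5), -130)) = Add(Rational(-3, 5), -26) = Rational(-133, 5) ≈ -26.600)
Add(Function('s')(Mul(Add(1, -4), Add(12, 9)), q), Mul(-1, d)) = Add(Add(20, Pow(7, 2)), Mul(-1, Rational(-133, 5))) = Add(Add(20, 49), Rational(133, 5)) = Add(69, Rational(133, 5)) = Rational(478, 5)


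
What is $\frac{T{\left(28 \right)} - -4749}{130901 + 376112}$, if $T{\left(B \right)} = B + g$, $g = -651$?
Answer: $\frac{4126}{507013} \approx 0.0081379$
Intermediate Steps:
$T{\left(B \right)} = -651 + B$ ($T{\left(B \right)} = B - 651 = -651 + B$)
$\frac{T{\left(28 \right)} - -4749}{130901 + 376112} = \frac{\left(-651 + 28\right) - -4749}{130901 + 376112} = \frac{-623 + 4749}{507013} = 4126 \cdot \frac{1}{507013} = \frac{4126}{507013}$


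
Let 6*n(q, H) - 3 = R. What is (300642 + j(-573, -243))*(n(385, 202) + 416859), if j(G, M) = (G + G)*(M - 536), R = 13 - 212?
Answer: 497430542368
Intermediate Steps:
R = -199
n(q, H) = -98/3 (n(q, H) = ½ + (⅙)*(-199) = ½ - 199/6 = -98/3)
j(G, M) = 2*G*(-536 + M) (j(G, M) = (2*G)*(-536 + M) = 2*G*(-536 + M))
(300642 + j(-573, -243))*(n(385, 202) + 416859) = (300642 + 2*(-573)*(-536 - 243))*(-98/3 + 416859) = (300642 + 2*(-573)*(-779))*(1250479/3) = (300642 + 892734)*(1250479/3) = 1193376*(1250479/3) = 497430542368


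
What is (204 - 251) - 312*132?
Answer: -41231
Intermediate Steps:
(204 - 251) - 312*132 = -47 - 41184 = -41231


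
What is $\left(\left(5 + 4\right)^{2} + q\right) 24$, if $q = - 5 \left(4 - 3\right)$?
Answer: $1824$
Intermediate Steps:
$q = -5$ ($q = \left(-5\right) 1 = -5$)
$\left(\left(5 + 4\right)^{2} + q\right) 24 = \left(\left(5 + 4\right)^{2} - 5\right) 24 = \left(9^{2} - 5\right) 24 = \left(81 - 5\right) 24 = 76 \cdot 24 = 1824$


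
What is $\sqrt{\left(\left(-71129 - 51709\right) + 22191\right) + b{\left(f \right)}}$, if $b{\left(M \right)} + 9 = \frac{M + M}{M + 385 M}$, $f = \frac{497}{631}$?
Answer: $\frac{i \sqrt{3749335151}}{193} \approx 317.26 i$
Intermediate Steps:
$f = \frac{497}{631}$ ($f = 497 \cdot \frac{1}{631} = \frac{497}{631} \approx 0.78764$)
$b{\left(M \right)} = - \frac{1736}{193}$ ($b{\left(M \right)} = -9 + \frac{M + M}{M + 385 M} = -9 + \frac{2 M}{386 M} = -9 + 2 M \frac{1}{386 M} = -9 + \frac{1}{193} = - \frac{1736}{193}$)
$\sqrt{\left(\left(-71129 - 51709\right) + 22191\right) + b{\left(f \right)}} = \sqrt{\left(\left(-71129 - 51709\right) + 22191\right) - \frac{1736}{193}} = \sqrt{\left(-122838 + 22191\right) - \frac{1736}{193}} = \sqrt{-100647 - \frac{1736}{193}} = \sqrt{- \frac{19426607}{193}} = \frac{i \sqrt{3749335151}}{193}$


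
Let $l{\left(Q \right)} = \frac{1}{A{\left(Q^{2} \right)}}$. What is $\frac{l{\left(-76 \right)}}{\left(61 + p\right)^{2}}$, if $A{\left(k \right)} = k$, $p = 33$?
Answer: $\frac{1}{51036736} \approx 1.9594 \cdot 10^{-8}$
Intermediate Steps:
$l{\left(Q \right)} = \frac{1}{Q^{2}}$
$\frac{l{\left(-76 \right)}}{\left(61 + p\right)^{2}} = \frac{1}{5776 \left(61 + 33\right)^{2}} = \frac{1}{5776 \cdot 94^{2}} = \frac{1}{5776 \cdot 8836} = \frac{1}{5776} \cdot \frac{1}{8836} = \frac{1}{51036736}$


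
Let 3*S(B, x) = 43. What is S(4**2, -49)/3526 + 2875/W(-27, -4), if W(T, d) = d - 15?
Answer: -707231/4674 ≈ -151.31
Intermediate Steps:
S(B, x) = 43/3 (S(B, x) = (1/3)*43 = 43/3)
W(T, d) = -15 + d
S(4**2, -49)/3526 + 2875/W(-27, -4) = (43/3)/3526 + 2875/(-15 - 4) = (43/3)*(1/3526) + 2875/(-19) = 1/246 + 2875*(-1/19) = 1/246 - 2875/19 = -707231/4674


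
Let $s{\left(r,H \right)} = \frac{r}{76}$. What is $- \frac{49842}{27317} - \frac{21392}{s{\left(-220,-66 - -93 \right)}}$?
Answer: $\frac{11100198706}{1502435} \approx 7388.1$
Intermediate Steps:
$s{\left(r,H \right)} = \frac{r}{76}$ ($s{\left(r,H \right)} = r \frac{1}{76} = \frac{r}{76}$)
$- \frac{49842}{27317} - \frac{21392}{s{\left(-220,-66 - -93 \right)}} = - \frac{49842}{27317} - \frac{21392}{\frac{1}{76} \left(-220\right)} = \left(-49842\right) \frac{1}{27317} - \frac{21392}{- \frac{55}{19}} = - \frac{49842}{27317} - - \frac{406448}{55} = - \frac{49842}{27317} + \frac{406448}{55} = \frac{11100198706}{1502435}$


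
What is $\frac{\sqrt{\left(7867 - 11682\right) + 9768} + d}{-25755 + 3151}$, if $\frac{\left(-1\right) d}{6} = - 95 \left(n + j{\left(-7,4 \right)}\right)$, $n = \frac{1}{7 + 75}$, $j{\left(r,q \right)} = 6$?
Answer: $- \frac{140505}{926764} - \frac{\sqrt{5953}}{22604} \approx -0.15502$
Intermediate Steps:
$n = \frac{1}{82} \approx 0.012195$
$d = \frac{140505}{41}$ ($d = - 6 \left(- 95 \left(\frac{1}{82} + 6\right)\right) = - 6 \left(\left(-95\right) \frac{493}{82}\right) = \left(-6\right) \left(- \frac{46835}{82}\right) = \frac{140505}{41} \approx 3427.0$)
$\frac{\sqrt{\left(7867 - 11682\right) + 9768} + d}{-25755 + 3151} = \frac{\sqrt{\left(7867 - 11682\right) + 9768} + \frac{140505}{41}}{-25755 + 3151} = \frac{\sqrt{-3815 + 9768} + \frac{140505}{41}}{-22604} = \left(\sqrt{5953} + \frac{140505}{41}\right) \left(- \frac{1}{22604}\right) = \left(\frac{140505}{41} + \sqrt{5953}\right) \left(- \frac{1}{22604}\right) = - \frac{140505}{926764} - \frac{\sqrt{5953}}{22604}$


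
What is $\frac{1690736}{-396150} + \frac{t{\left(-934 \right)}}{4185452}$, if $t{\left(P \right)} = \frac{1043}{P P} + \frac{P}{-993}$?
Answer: $- \frac{1021668240917716637821}{239383259703396596400} \approx -4.2679$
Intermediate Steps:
$t{\left(P \right)} = \frac{1043}{P^{2}} - \frac{P}{993}$ ($t{\left(P \right)} = \frac{1043}{P^{2}} + P \left(- \frac{1}{993}\right) = \frac{1043}{P^{2}} - \frac{P}{993}$)
$\frac{1690736}{-396150} + \frac{t{\left(-934 \right)}}{4185452} = \frac{1690736}{-396150} + \frac{\frac{1043}{872356} - - \frac{934}{993}}{4185452} = 1690736 \left(- \frac{1}{396150}\right) + \left(1043 \cdot \frac{1}{872356} + \frac{934}{993}\right) \frac{1}{4185452} = - \frac{845368}{198075} + \left(\frac{1043}{872356} + \frac{934}{993}\right) \frac{1}{4185452} = - \frac{845368}{198075} + \frac{815816203}{866249508} \cdot \frac{1}{4185452} = - \frac{845368}{198075} + \frac{815816203}{3625645735757616} = - \frac{1021668240917716637821}{239383259703396596400}$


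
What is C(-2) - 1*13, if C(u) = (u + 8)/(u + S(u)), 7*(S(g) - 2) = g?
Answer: -34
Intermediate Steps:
S(g) = 2 + g/7
C(u) = (8 + u)/(2 + 8*u/7) (C(u) = (u + 8)/(u + (2 + u/7)) = (8 + u)/(2 + 8*u/7))
C(-2) - 1*13 = 7*(8 - 2)/(2*(7 + 4*(-2))) - 1*13 = (7/2)*6/(7 - 8) - 13 = (7/2)*6/(-1) - 13 = (7/2)*(-1)*6 - 13 = -21 - 13 = -34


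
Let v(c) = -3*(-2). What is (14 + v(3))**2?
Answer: 400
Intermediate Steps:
v(c) = 6
(14 + v(3))**2 = (14 + 6)**2 = 20**2 = 400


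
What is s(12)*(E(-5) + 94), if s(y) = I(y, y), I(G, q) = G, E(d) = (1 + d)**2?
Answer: 1320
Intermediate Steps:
s(y) = y
s(12)*(E(-5) + 94) = 12*((1 - 5)**2 + 94) = 12*((-4)**2 + 94) = 12*(16 + 94) = 12*110 = 1320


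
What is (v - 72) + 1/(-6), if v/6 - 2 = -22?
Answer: -1153/6 ≈ -192.17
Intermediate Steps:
v = -120 (v = 12 + 6*(-22) = 12 - 132 = -120)
(v - 72) + 1/(-6) = (-120 - 72) + 1/(-6) = -192 - 1/6 = -1153/6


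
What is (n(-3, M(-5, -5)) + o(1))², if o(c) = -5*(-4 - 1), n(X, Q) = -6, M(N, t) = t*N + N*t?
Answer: 361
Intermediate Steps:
M(N, t) = 2*N*t (M(N, t) = N*t + N*t = 2*N*t)
o(c) = 25 (o(c) = -5*(-5) = 25)
(n(-3, M(-5, -5)) + o(1))² = (-6 + 25)² = 19² = 361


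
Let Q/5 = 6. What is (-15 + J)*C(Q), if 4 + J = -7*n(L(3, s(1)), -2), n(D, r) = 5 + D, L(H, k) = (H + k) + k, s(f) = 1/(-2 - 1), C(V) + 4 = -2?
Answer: 422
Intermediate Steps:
Q = 30 (Q = 5*6 = 30)
C(V) = -6 (C(V) = -4 - 2 = -6)
s(f) = -1/3 (s(f) = 1/(-3) = -1/3)
L(H, k) = H + 2*k
J = -166/3 (J = -4 - 7*(5 + (3 + 2*(-1/3))) = -4 - 7*(5 + (3 - 2/3)) = -4 - 7*(5 + 7/3) = -4 - 7*22/3 = -4 - 154/3 = -166/3 ≈ -55.333)
(-15 + J)*C(Q) = (-15 - 166/3)*(-6) = -211/3*(-6) = 422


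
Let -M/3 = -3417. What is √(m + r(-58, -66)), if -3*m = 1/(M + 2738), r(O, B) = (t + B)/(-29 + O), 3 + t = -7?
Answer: √123944999645/376681 ≈ 0.93463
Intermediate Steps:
t = -10 (t = -3 - 7 = -10)
r(O, B) = (-10 + B)/(-29 + O)
M = 10251 (M = -3*(-3417) = 10251)
m = -1/38967 (m = -1/(3*(10251 + 2738)) = -⅓/12989 = -⅓*1/12989 = -1/38967 ≈ -2.5663e-5)
√(m + r(-58, -66)) = √(-1/38967 + (-10 - 66)/(-29 - 58)) = √(-1/38967 - 76/(-87)) = √(-1/38967 - 1/87*(-76)) = √(-1/38967 + 76/87) = √(329045/376681) = √123944999645/376681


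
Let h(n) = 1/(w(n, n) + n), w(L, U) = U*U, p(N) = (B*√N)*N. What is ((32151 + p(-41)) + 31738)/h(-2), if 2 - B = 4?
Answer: 127778 + 164*I*√41 ≈ 1.2778e+5 + 1050.1*I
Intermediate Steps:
B = -2 (B = 2 - 1*4 = 2 - 4 = -2)
p(N) = -2*N^(3/2) (p(N) = (-2*√N)*N = -2*N^(3/2))
w(L, U) = U²
h(n) = 1/(n + n²) (h(n) = 1/(n² + n) = 1/(n + n²))
((32151 + p(-41)) + 31738)/h(-2) = ((32151 - (-82)*I*√41) + 31738)/((1/((-2)*(1 - 2)))) = ((32151 - (-82)*I*√41) + 31738)/((-½/(-1))) = ((32151 + 82*I*√41) + 31738)/((-½*(-1))) = (63889 + 82*I*√41)/(½) = (63889 + 82*I*√41)*2 = 127778 + 164*I*√41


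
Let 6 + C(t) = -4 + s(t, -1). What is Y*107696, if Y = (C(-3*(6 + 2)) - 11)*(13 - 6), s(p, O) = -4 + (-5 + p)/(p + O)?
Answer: -449307712/25 ≈ -1.7972e+7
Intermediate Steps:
s(p, O) = -4 + (-5 + p)/(O + p)
C(t) = -10 + (-1 - 3*t)/(-1 + t) (C(t) = -6 + (-4 + (-5 - 4*(-1) - 3*t)/(-1 + t)) = -6 + (-4 + (-5 + 4 - 3*t)/(-1 + t)) = -6 + (-4 + (-1 - 3*t)/(-1 + t)) = -10 + (-1 - 3*t)/(-1 + t))
Y = -4172/25 (Y = ((9 - (-39)*(6 + 2))/(-1 - 3*(6 + 2)) - 11)*(13 - 6) = ((9 - (-39)*8)/(-1 - 3*8) - 11)*7 = ((9 - 13*(-24))/(-1 - 24) - 11)*7 = ((9 + 312)/(-25) - 11)*7 = (-1/25*321 - 11)*7 = (-321/25 - 11)*7 = -596/25*7 = -4172/25 ≈ -166.88)
Y*107696 = -4172/25*107696 = -449307712/25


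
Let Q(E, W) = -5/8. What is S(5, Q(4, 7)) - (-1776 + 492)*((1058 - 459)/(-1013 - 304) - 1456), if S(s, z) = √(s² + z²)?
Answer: -820968628/439 + 5*√65/8 ≈ -1.8701e+6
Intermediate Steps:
Q(E, W) = -5/8 (Q(E, W) = -5*⅛ = -5/8)
S(5, Q(4, 7)) - (-1776 + 492)*((1058 - 459)/(-1013 - 304) - 1456) = √(5² + (-5/8)²) - (-1776 + 492)*((1058 - 459)/(-1013 - 304) - 1456) = √(25 + 25/64) - (-1284)*(599/(-1317) - 1456) = √(1625/64) - (-1284)*(599*(-1/1317) - 1456) = 5*√65/8 - (-1284)*(-599/1317 - 1456) = 5*√65/8 - (-1284)*(-1918151)/1317 = 5*√65/8 - 1*820968628/439 = 5*√65/8 - 820968628/439 = -820968628/439 + 5*√65/8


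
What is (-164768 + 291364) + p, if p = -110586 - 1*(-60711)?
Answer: 76721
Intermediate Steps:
p = -49875 (p = -110586 + 60711 = -49875)
(-164768 + 291364) + p = (-164768 + 291364) - 49875 = 126596 - 49875 = 76721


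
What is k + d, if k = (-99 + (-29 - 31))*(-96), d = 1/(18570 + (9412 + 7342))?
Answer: 539185537/35324 ≈ 15264.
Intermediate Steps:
d = 1/35324 (d = 1/(18570 + 16754) = 1/35324 ≈ 2.8309e-5)
k = 15264 (k = (-99 - 60)*(-96) = -159*(-96) = 15264)
k + d = 15264 + 1/35324 = 539185537/35324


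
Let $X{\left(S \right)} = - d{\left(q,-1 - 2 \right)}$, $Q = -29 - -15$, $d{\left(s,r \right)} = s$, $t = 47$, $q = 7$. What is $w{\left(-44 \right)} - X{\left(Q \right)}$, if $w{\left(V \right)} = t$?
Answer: $54$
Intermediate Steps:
$w{\left(V \right)} = 47$
$Q = -14$ ($Q = -29 + 15 = -14$)
$X{\left(S \right)} = -7$ ($X{\left(S \right)} = \left(-1\right) 7 = -7$)
$w{\left(-44 \right)} - X{\left(Q \right)} = 47 - -7 = 47 + 7 = 54$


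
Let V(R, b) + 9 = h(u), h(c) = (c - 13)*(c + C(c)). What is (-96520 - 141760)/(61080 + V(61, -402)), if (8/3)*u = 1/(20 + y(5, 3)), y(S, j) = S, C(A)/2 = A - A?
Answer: -9531200000/2442832209 ≈ -3.9017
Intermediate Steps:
C(A) = 0 (C(A) = 2*(A - A) = 2*0 = 0)
u = 3/200 (u = 3/(8*(20 + 5)) = (3/8)/25 = (3/8)*(1/25) = 3/200 ≈ 0.015000)
h(c) = c*(-13 + c) (h(c) = (c - 13)*(c + 0) = (-13 + c)*c = c*(-13 + c))
V(R, b) = -367791/40000 (V(R, b) = -9 + 3*(-13 + 3/200)/200 = -9 + (3/200)*(-2597/200) = -9 - 7791/40000 = -367791/40000)
(-96520 - 141760)/(61080 + V(61, -402)) = (-96520 - 141760)/(61080 - 367791/40000) = -238280/2442832209/40000 = -238280*40000/2442832209 = -9531200000/2442832209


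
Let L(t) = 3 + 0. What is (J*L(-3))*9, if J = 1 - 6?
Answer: -135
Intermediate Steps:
J = -5
L(t) = 3
(J*L(-3))*9 = -5*3*9 = -15*9 = -135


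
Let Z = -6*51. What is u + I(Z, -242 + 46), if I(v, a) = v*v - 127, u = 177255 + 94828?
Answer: 365592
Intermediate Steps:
Z = -306
u = 272083
I(v, a) = -127 + v² (I(v, a) = v² - 127 = -127 + v²)
u + I(Z, -242 + 46) = 272083 + (-127 + (-306)²) = 272083 + (-127 + 93636) = 272083 + 93509 = 365592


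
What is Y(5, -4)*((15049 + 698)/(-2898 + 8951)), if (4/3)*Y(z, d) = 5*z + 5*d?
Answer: 236205/24212 ≈ 9.7557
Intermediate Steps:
Y(z, d) = 15*d/4 + 15*z/4 (Y(z, d) = 3*(5*z + 5*d)/4 = 3*(5*d + 5*z)/4 = 15*d/4 + 15*z/4)
Y(5, -4)*((15049 + 698)/(-2898 + 8951)) = ((15/4)*(-4) + (15/4)*5)*((15049 + 698)/(-2898 + 8951)) = (-15 + 75/4)*(15747/6053) = 15*(15747*(1/6053))/4 = (15/4)*(15747/6053) = 236205/24212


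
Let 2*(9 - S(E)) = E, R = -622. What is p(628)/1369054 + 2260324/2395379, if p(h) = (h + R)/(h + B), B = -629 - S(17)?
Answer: 1547248015990/1639701600733 ≈ 0.94362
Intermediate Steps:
S(E) = 9 - E/2
B = -1259/2 (B = -629 - (9 - ½*17) = -629 - (9 - 17/2) = -629 - 1*½ = -629 - ½ = -1259/2 ≈ -629.50)
p(h) = (-622 + h)/(-1259/2 + h) (p(h) = (h - 622)/(h - 1259/2) = (-622 + h)/(-1259/2 + h))
p(628)/1369054 + 2260324/2395379 = (2*(-622 + 628)/(-1259 + 2*628))/1369054 + 2260324/2395379 = (2*6/(-1259 + 1256))*(1/1369054) + 2260324*(1/2395379) = (2*6/(-3))*(1/1369054) + 2260324/2395379 = (2*(-⅓)*6)*(1/1369054) + 2260324/2395379 = -4*1/1369054 + 2260324/2395379 = -2/684527 + 2260324/2395379 = 1547248015990/1639701600733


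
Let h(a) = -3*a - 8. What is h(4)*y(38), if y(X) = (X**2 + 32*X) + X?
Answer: -53960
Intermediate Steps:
y(X) = X**2 + 33*X
h(a) = -8 - 3*a
h(4)*y(38) = (-8 - 3*4)*(38*(33 + 38)) = (-8 - 12)*(38*71) = -20*2698 = -53960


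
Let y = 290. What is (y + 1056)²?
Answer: 1811716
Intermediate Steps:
(y + 1056)² = (290 + 1056)² = 1346² = 1811716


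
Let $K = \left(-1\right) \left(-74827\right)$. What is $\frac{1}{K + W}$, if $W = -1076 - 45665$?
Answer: $\frac{1}{28086} \approx 3.5605 \cdot 10^{-5}$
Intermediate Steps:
$W = -46741$
$K = 74827$
$\frac{1}{K + W} = \frac{1}{74827 - 46741} = \frac{1}{28086}$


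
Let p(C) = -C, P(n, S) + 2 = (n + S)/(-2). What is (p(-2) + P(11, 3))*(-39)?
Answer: 273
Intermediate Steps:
P(n, S) = -2 - S/2 - n/2 (P(n, S) = -2 + (n + S)/(-2) = -2 + (S + n)*(-1/2) = -2 + (-S/2 - n/2) = -2 - S/2 - n/2)
(p(-2) + P(11, 3))*(-39) = (-1*(-2) + (-2 - 1/2*3 - 1/2*11))*(-39) = (2 + (-2 - 3/2 - 11/2))*(-39) = (2 - 9)*(-39) = -7*(-39) = 273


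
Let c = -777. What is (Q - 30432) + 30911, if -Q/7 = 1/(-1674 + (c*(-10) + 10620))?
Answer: 1143851/2388 ≈ 479.00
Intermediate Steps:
Q = -1/2388 (Q = -7/(-1674 + (-777*(-10) + 10620)) = -7/(-1674 + (7770 + 10620)) = -7/(-1674 + 18390) = -7/16716 = -7*1/16716 = -1/2388 ≈ -0.00041876)
(Q - 30432) + 30911 = (-1/2388 - 30432) + 30911 = -72671617/2388 + 30911 = 1143851/2388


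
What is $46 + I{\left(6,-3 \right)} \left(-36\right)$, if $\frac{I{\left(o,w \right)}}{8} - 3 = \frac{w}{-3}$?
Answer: $-1106$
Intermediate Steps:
$I{\left(o,w \right)} = 24 - \frac{8 w}{3}$ ($I{\left(o,w \right)} = 24 + 8 \frac{w}{-3} = 24 + 8 w \left(- \frac{1}{3}\right) = 24 + 8 \left(- \frac{w}{3}\right) = 24 - \frac{8 w}{3}$)
$46 + I{\left(6,-3 \right)} \left(-36\right) = 46 + \left(24 - -8\right) \left(-36\right) = 46 + \left(24 + 8\right) \left(-36\right) = 46 + 32 \left(-36\right) = 46 - 1152 = -1106$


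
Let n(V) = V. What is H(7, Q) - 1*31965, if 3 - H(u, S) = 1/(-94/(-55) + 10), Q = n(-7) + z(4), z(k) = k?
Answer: -20583583/644 ≈ -31962.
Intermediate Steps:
Q = -3 (Q = -7 + 4 = -3)
H(u, S) = 1877/644 (H(u, S) = 3 - 1/(-94/(-55) + 10) = 3 - 1/(-94*(-1/55) + 10) = 3 - 1/(94/55 + 10) = 3 - 1/644/55 = 3 - 1*55/644 = 3 - 55/644 = 1877/644)
H(7, Q) - 1*31965 = 1877/644 - 1*31965 = 1877/644 - 31965 = -20583583/644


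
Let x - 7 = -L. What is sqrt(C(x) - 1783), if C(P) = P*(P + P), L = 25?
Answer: I*sqrt(1135) ≈ 33.69*I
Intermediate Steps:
x = -18 (x = 7 - 1*25 = 7 - 25 = -18)
C(P) = 2*P**2 (C(P) = P*(2*P) = 2*P**2)
sqrt(C(x) - 1783) = sqrt(2*(-18)**2 - 1783) = sqrt(2*324 - 1783) = sqrt(648 - 1783) = sqrt(-1135) = I*sqrt(1135)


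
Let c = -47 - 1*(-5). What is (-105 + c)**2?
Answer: 21609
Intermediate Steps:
c = -42 (c = -47 + 5 = -42)
(-105 + c)**2 = (-105 - 42)**2 = (-147)**2 = 21609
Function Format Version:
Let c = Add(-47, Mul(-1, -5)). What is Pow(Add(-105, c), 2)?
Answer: 21609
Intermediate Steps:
c = -42 (c = Add(-47, 5) = -42)
Pow(Add(-105, c), 2) = Pow(Add(-105, -42), 2) = Pow(-147, 2) = 21609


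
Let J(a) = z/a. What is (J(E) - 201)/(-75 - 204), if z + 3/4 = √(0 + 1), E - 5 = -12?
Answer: 5629/7812 ≈ 0.72056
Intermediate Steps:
E = -7 (E = 5 - 12 = -7)
z = ¼ (z = -¾ + √(0 + 1) = -¾ + √1 = -¾ + 1 = ¼ ≈ 0.25000)
J(a) = 1/(4*a)
(J(E) - 201)/(-75 - 204) = ((¼)/(-7) - 201)/(-75 - 204) = ((¼)*(-⅐) - 201)/(-279) = (-1/28 - 201)*(-1/279) = -5629/28*(-1/279) = 5629/7812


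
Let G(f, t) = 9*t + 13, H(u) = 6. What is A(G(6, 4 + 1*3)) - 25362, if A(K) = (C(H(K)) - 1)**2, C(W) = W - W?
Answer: -25361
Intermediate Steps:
C(W) = 0
G(f, t) = 13 + 9*t
A(K) = 1 (A(K) = (0 - 1)**2 = (-1)**2 = 1)
A(G(6, 4 + 1*3)) - 25362 = 1 - 25362 = -25361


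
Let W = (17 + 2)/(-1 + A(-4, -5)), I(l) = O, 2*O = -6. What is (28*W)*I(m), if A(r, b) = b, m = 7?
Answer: 266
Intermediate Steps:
O = -3 (O = (½)*(-6) = -3)
I(l) = -3
W = -19/6 (W = (17 + 2)/(-1 - 5) = 19/(-6) = 19*(-⅙) = -19/6 ≈ -3.1667)
(28*W)*I(m) = (28*(-19/6))*(-3) = -266/3*(-3) = 266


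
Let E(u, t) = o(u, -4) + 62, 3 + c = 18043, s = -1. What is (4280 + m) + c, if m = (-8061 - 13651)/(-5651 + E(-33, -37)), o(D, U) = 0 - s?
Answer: 31186468/1397 ≈ 22324.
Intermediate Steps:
o(D, U) = 1 (o(D, U) = 0 - 1*(-1) = 0 + 1 = 1)
c = 18040 (c = -3 + 18043 = 18040)
E(u, t) = 63 (E(u, t) = 1 + 62 = 63)
m = 5428/1397 (m = (-8061 - 13651)/(-5651 + 63) = -21712/(-5588) = -21712*(-1/5588) = 5428/1397 ≈ 3.8855)
(4280 + m) + c = (4280 + 5428/1397) + 18040 = 5984588/1397 + 18040 = 31186468/1397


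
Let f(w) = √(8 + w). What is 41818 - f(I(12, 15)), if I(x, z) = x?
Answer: 41818 - 2*√5 ≈ 41814.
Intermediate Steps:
41818 - f(I(12, 15)) = 41818 - √(8 + 12) = 41818 - √20 = 41818 - 2*√5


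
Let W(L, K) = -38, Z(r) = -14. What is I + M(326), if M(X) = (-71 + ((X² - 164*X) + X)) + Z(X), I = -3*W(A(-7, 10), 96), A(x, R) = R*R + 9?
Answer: 53167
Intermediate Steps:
A(x, R) = 9 + R² (A(x, R) = R² + 9 = 9 + R²)
I = 114 (I = -3*(-38) = 114)
M(X) = -85 + X² - 163*X (M(X) = (-71 + ((X² - 164*X) + X)) - 14 = (-71 + (X² - 163*X)) - 14 = (-71 + X² - 163*X) - 14 = -85 + X² - 163*X)
I + M(326) = 114 + (-85 + 326² - 163*326) = 114 + (-85 + 106276 - 53138) = 114 + 53053 = 53167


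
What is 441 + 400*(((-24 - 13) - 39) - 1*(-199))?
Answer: 49641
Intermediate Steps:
441 + 400*(((-24 - 13) - 39) - 1*(-199)) = 441 + 400*((-37 - 39) + 199) = 441 + 400*(-76 + 199) = 441 + 400*123 = 441 + 49200 = 49641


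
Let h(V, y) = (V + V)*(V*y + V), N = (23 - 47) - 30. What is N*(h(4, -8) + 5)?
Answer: 11826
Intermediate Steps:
N = -54 (N = -24 - 30 = -54)
h(V, y) = 2*V*(V + V*y) (h(V, y) = (2*V)*(V + V*y) = 2*V*(V + V*y))
N*(h(4, -8) + 5) = -54*(2*4²*(1 - 8) + 5) = -54*(2*16*(-7) + 5) = -54*(-224 + 5) = -54*(-219) = 11826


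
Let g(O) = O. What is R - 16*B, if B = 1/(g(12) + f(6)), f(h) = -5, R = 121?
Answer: 831/7 ≈ 118.71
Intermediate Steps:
B = ⅐ (B = 1/(12 - 5) = 1/7 = ⅐ ≈ 0.14286)
R - 16*B = 121 - 16*⅐ = 121 - 16/7 = 831/7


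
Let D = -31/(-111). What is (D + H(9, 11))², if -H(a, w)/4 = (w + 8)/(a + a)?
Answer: 1723969/110889 ≈ 15.547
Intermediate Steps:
H(a, w) = -2*(8 + w)/a (H(a, w) = -4*(w + 8)/(a + a) = -4*(8 + w)/(2*a) = -4*(8 + w)*1/(2*a) = -2*(8 + w)/a)
D = 31/111 (D = -31*(-1/111) = 31/111 ≈ 0.27928)
(D + H(9, 11))² = (31/111 + 2*(-8 - 1*11)/9)² = (31/111 + 2*(⅑)*(-8 - 11))² = (31/111 + 2*(⅑)*(-19))² = (31/111 - 38/9)² = (-1313/333)² = 1723969/110889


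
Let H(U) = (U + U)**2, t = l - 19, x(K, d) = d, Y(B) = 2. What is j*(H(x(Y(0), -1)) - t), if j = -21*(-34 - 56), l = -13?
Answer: 68040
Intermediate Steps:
t = -32 (t = -13 - 19 = -32)
H(U) = 4*U**2 (H(U) = (2*U)**2 = 4*U**2)
j = 1890 (j = -21*(-90) = 1890)
j*(H(x(Y(0), -1)) - t) = 1890*(4*(-1)**2 - 1*(-32)) = 1890*(4*1 + 32) = 1890*(4 + 32) = 1890*36 = 68040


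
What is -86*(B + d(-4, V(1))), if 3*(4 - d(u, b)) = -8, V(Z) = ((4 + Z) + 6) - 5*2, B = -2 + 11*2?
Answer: -6880/3 ≈ -2293.3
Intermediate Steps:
B = 20 (B = -2 + 22 = 20)
V(Z) = Z (V(Z) = (10 + Z) - 10 = Z)
d(u, b) = 20/3 (d(u, b) = 4 - ⅓*(-8) = 4 + 8/3 = 20/3)
-86*(B + d(-4, V(1))) = -86*(20 + 20/3) = -86*80/3 = -6880/3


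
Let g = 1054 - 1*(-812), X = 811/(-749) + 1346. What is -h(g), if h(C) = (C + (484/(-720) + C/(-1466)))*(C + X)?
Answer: -197162745712213/32941020 ≈ -5.9853e+6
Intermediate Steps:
X = 1007343/749 (X = 811*(-1/749) + 1346 = -811/749 + 1346 = 1007343/749 ≈ 1344.9)
g = 1866 (g = 1054 + 812 = 1866)
h(C) = (-121/180 + 1465*C/1466)*(1007343/749 + C) (h(C) = (C + (484/(-720) + C/(-1466)))*(C + 1007343/749) = (C + (484*(-1/720) + C*(-1/1466)))*(1007343/749 + C) = (C + (-121/180 - C/1466))*(1007343/749 + C) = (-121/180 + 1465*C/1466)*(1007343/749 + C))
-h(g) = -(-13543167/14980 + (1465/1466)*1866² + (132751743493/98823060)*1866) = -(-13543167/14980 + (1465/1466)*3481956 + 41285792226323/16470510) = -(-13543167/14980 + 2550532770/733 + 41285792226323/16470510) = -1*197162745712213/32941020 = -197162745712213/32941020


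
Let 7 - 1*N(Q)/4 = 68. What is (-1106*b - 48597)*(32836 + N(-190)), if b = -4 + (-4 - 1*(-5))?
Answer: -1475733168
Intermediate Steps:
N(Q) = -244 (N(Q) = 28 - 4*68 = 28 - 272 = -244)
b = -3 (b = -4 + (-4 + 5) = -4 + 1 = -3)
(-1106*b - 48597)*(32836 + N(-190)) = (-1106*(-3) - 48597)*(32836 - 244) = (3318 - 48597)*32592 = -45279*32592 = -1475733168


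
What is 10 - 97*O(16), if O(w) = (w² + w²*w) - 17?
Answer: -420485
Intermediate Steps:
O(w) = -17 + w² + w³ (O(w) = (w² + w³) - 17 = -17 + w² + w³)
10 - 97*O(16) = 10 - 97*(-17 + 16² + 16³) = 10 - 97*(-17 + 256 + 4096) = 10 - 97*4335 = 10 - 420495 = -420485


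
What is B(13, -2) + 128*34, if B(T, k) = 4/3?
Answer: 13060/3 ≈ 4353.3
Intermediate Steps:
B(T, k) = 4/3 (B(T, k) = 4*(⅓) = 4/3)
B(13, -2) + 128*34 = 4/3 + 128*34 = 4/3 + 4352 = 13060/3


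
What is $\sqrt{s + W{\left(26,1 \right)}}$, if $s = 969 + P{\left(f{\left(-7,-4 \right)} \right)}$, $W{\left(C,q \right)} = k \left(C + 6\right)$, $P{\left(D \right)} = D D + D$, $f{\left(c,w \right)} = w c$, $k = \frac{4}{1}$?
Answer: $\sqrt{1909} \approx 43.692$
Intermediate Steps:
$k = 4$ ($k = 4 \cdot 1 = 4$)
$f{\left(c,w \right)} = c w$
$P{\left(D \right)} = D + D^{2}$ ($P{\left(D \right)} = D^{2} + D = D + D^{2}$)
$W{\left(C,q \right)} = 24 + 4 C$ ($W{\left(C,q \right)} = 4 \left(C + 6\right) = 4 \left(6 + C\right) = 24 + 4 C$)
$s = 1781$ ($s = 969 + \left(-7\right) \left(-4\right) \left(1 - -28\right) = 969 + 28 \left(1 + 28\right) = 969 + 28 \cdot 29 = 969 + 812 = 1781$)
$\sqrt{s + W{\left(26,1 \right)}} = \sqrt{1781 + \left(24 + 4 \cdot 26\right)} = \sqrt{1781 + \left(24 + 104\right)} = \sqrt{1781 + 128} = \sqrt{1909}$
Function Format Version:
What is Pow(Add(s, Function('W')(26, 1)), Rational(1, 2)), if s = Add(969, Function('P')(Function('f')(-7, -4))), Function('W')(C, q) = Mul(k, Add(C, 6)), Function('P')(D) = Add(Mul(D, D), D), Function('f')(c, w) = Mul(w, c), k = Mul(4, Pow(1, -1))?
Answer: Pow(1909, Rational(1, 2)) ≈ 43.692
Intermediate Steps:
k = 4 (k = Mul(4, 1) = 4)
Function('f')(c, w) = Mul(c, w)
Function('P')(D) = Add(D, Pow(D, 2)) (Function('P')(D) = Add(Pow(D, 2), D) = Add(D, Pow(D, 2)))
Function('W')(C, q) = Add(24, Mul(4, C)) (Function('W')(C, q) = Mul(4, Add(C, 6)) = Mul(4, Add(6, C)) = Add(24, Mul(4, C)))
s = 1781 (s = Add(969, Mul(Mul(-7, -4), Add(1, Mul(-7, -4)))) = Add(969, Mul(28, Add(1, 28))) = Add(969, Mul(28, 29)) = Add(969, 812) = 1781)
Pow(Add(s, Function('W')(26, 1)), Rational(1, 2)) = Pow(Add(1781, Add(24, Mul(4, 26))), Rational(1, 2)) = Pow(Add(1781, Add(24, 104)), Rational(1, 2)) = Pow(Add(1781, 128), Rational(1, 2)) = Pow(1909, Rational(1, 2))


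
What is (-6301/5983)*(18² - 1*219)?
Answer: -661605/5983 ≈ -110.58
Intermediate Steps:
(-6301/5983)*(18² - 1*219) = (-6301*1/5983)*(324 - 219) = -6301/5983*105 = -661605/5983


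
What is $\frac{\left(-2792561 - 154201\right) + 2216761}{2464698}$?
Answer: $- \frac{730001}{2464698} \approx -0.29618$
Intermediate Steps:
$\frac{\left(-2792561 - 154201\right) + 2216761}{2464698} = \left(-2946762 + 2216761\right) \frac{1}{2464698} = \left(-730001\right) \frac{1}{2464698} = - \frac{730001}{2464698}$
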